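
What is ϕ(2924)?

Prime factorization: 2924 = 2^2 * 17 * 43.
φ(2^2) = 2^2 − 2^1 = 4 − 2 = 2.
φ(17) = 17 − 1 = 16.
φ(43) = 43 − 1 = 42.
φ(2924) = 2 × 16 × 42 = 1344.

1344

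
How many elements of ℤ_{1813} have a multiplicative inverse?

1813 = 7**2 * 37.
φ(1813) = 1813 · (1 − 1/7) · (1 − 1/37)
       = 1813 · 216/259 = 1512.

1512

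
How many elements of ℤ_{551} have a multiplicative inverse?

First factor: 551 = 19 * 29.
φ(19) = 19 − 1 = 18.
φ(29) = 29 − 1 = 28.
Multiply: 18 · 28 = 504.

504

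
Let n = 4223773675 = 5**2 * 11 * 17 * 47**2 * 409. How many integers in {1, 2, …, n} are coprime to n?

2822707200

φ(5^2) = 5^2 − 5^1 = 25 − 5 = 20.
φ(11) = 11 − 1 = 10.
φ(17) = 17 − 1 = 16.
φ(47^2) = 47^1·(47−1) = 47·46 = 2162.
φ(409) = 409 − 1 = 408.
Multiply: 20 · 10 · 16 · 2162 · 408 = 2822707200.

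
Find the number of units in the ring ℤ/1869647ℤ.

1869647 = 13^3 * 23 * 37.
φ(1869647) = 1869647 · (1 − 1/13) · (1 − 1/23) · (1 − 1/37)
       = 1869647 · 9504/11063 = 1606176.

1606176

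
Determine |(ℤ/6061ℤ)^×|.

5040

First factor: 6061 = 11 · 19 · 29.
φ(6061) = 6061 · (1 − 1/11) · (1 − 1/19) · (1 − 1/29)
       = 6061 · 5040/6061 = 5040.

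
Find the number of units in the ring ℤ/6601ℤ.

5280

Factor 6601: 6601 = 7 × 23 × 41.
φ(6601) = 6601 · (1 − 1/7) · (1 − 1/23) · (1 − 1/41)
       = 6601 · 5280/6601 = 5280.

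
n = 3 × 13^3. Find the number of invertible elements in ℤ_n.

4056

φ(3) = 3 − 1 = 2.
φ(13^3) = 13^3 − 13^2 = 2197 − 169 = 2028.
Since φ is multiplicative, φ(6591) = 2 · 2028 = 4056.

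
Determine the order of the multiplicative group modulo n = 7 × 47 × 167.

45816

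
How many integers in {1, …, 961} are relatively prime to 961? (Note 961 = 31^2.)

φ(961) = 961 · (1 − 1/31)
       = 961 · 30/31 = 930.

930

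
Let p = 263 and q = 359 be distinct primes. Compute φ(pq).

93796

For distinct primes, φ(pq) = (p−1)(q−1) = 262 × 358 = 93796.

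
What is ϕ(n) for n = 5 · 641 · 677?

1730560

φ(2169785) = 2169785 · (1 − 1/5) · (1 − 1/641) · (1 − 1/677)
       = 2169785 · 1730560/2169785 = 1730560.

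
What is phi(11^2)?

φ(121) = 121 · (1 − 1/11)
       = 121 · 10/11 = 110.

110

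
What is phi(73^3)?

383688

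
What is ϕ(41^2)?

φ(41^2) = 41^2 − 41^1 = 1681 − 41 = 1640.

1640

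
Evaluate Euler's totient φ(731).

Prime factorization: 731 = 17 × 43.
φ(731) = 731 · (1 − 1/17) · (1 − 1/43)
       = 731 · 672/731 = 672.

672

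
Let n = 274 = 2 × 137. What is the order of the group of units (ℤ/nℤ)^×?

φ(2) = 2 − 1 = 1.
φ(137) = 137 − 1 = 136.
Since φ is multiplicative, φ(274) = 1 · 136 = 136.

136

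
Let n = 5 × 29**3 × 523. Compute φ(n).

49168224

φ(5) = 5 − 1 = 4.
φ(29^3) = 29^2·(29−1) = 841·28 = 23548.
φ(523) = 523 − 1 = 522.
φ(63777235) = 4 × 23548 × 522 = 49168224.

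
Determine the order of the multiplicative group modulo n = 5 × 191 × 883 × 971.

φ(818810315) = 818810315 · (1 − 1/5) · (1 − 1/191) · (1 − 1/883) · (1 − 1/971)
       = 818810315 · 650210400/818810315 = 650210400.

650210400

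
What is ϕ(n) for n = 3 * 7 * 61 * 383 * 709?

φ(3) = 3 − 1 = 2.
φ(7) = 7 − 1 = 6.
φ(61) = 61 − 1 = 60.
φ(383) = 383 − 1 = 382.
φ(709) = 709 − 1 = 708.
Since φ is multiplicative, φ(347851707) = 2 · 6 · 60 · 382 · 708 = 194728320.

194728320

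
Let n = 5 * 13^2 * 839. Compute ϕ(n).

522912

φ(5) = 5 − 1 = 4.
φ(13^2) = 13^2 − 13^1 = 169 − 13 = 156.
φ(839) = 839 − 1 = 838.
φ(708955) = 4 × 156 × 838 = 522912.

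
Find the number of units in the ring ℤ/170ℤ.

Prime factorization: 170 = 2 · 5 · 17.
φ(170) = 170 · (1 − 1/2) · (1 − 1/5) · (1 − 1/17)
       = 170 · 64/170 = 64.

64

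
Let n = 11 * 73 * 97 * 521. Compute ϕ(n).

35942400

φ(11) = 11 − 1 = 10.
φ(73) = 73 − 1 = 72.
φ(97) = 97 − 1 = 96.
φ(521) = 521 − 1 = 520.
Multiply: 10 · 72 · 96 · 520 = 35942400.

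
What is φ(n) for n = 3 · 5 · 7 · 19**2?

16416

φ(3) = 3 − 1 = 2.
φ(5) = 5 − 1 = 4.
φ(7) = 7 − 1 = 6.
φ(19^2) = 19^1·(19−1) = 19·18 = 342.
Since φ is multiplicative, φ(37905) = 2 · 4 · 6 · 342 = 16416.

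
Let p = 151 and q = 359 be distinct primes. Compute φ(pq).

53700

φ(n) = (p − 1)(q − 1) = (151−1)(359−1) = 150·358 = 53700.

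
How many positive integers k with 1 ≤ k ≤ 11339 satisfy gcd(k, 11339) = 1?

First factor: 11339 = 17 * 23 * 29.
φ(11339) = 11339 · (1 − 1/17) · (1 − 1/23) · (1 − 1/29)
       = 11339 · 9856/11339 = 9856.

9856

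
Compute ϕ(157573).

First factor: 157573 = 13 × 17 × 23 × 31.
φ(157573) = 157573 · (1 − 1/13) · (1 − 1/17) · (1 − 1/23) · (1 − 1/31)
       = 157573 · 126720/157573 = 126720.

126720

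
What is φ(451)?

400

451 = 11 · 41.
φ(451) = 451 · (1 − 1/11) · (1 − 1/41)
       = 451 · 400/451 = 400.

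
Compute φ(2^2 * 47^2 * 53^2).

11916944

φ(2^2) = 2^2 − 2^1 = 4 − 2 = 2.
φ(47^2) = 47^1·(47−1) = 47·46 = 2162.
φ(53^2) = 53^1·(53−1) = 53·52 = 2756.
Multiply: 2 · 2162 · 2756 = 11916944.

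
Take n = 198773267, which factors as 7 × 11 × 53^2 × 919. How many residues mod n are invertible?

φ(7) = 7 − 1 = 6.
φ(11) = 11 − 1 = 10.
φ(53^2) = 53^1·(53−1) = 53·52 = 2756.
φ(919) = 919 − 1 = 918.
Since φ is multiplicative, φ(198773267) = 6 · 10 · 2756 · 918 = 151800480.

151800480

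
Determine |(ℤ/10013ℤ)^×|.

8640

Prime factorization: 10013 = 17 · 19 · 31.
φ(10013) = 10013 · (1 − 1/17) · (1 − 1/19) · (1 − 1/31)
       = 10013 · 8640/10013 = 8640.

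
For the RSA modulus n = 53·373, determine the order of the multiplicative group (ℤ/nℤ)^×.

φ(n) = (p − 1)(q − 1) = (53−1)(373−1) = 52·372 = 19344.

19344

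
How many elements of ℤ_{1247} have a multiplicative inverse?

1176

Factor 1247: 1247 = 29 × 43.
φ(29) = 29 − 1 = 28.
φ(43) = 43 − 1 = 42.
Since φ is multiplicative, φ(1247) = 28 · 42 = 1176.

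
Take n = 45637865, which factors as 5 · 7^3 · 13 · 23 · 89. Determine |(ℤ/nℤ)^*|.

φ(5) = 5 − 1 = 4.
φ(7^3) = 7^3 − 7^2 = 343 − 49 = 294.
φ(13) = 13 − 1 = 12.
φ(23) = 23 − 1 = 22.
φ(89) = 89 − 1 = 88.
φ(45637865) = 4 × 294 × 12 × 22 × 88 = 27320832.

27320832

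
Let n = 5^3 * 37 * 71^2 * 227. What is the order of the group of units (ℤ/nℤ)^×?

φ(5292419875) = 5292419875 · (1 − 1/5) · (1 − 1/37) · (1 − 1/71) · (1 − 1/227)
       = 5292419875 · 2278080/2981645 = 4043592000.

4043592000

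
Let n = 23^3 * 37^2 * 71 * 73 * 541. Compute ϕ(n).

42189742425600

φ(46705220861869) = 46705220861869 · (1 − 1/23) · (1 − 1/37) · (1 − 1/71) · (1 − 1/73) · (1 − 1/541)
       = 46705220861869 · 2155507200/2386206553 = 42189742425600.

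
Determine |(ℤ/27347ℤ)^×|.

First factor: 27347 = 23 · 29 · 41.
φ(23) = 23 − 1 = 22.
φ(29) = 29 − 1 = 28.
φ(41) = 41 − 1 = 40.
φ(27347) = 22 × 28 × 40 = 24640.

24640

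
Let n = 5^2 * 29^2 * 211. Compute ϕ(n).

3410400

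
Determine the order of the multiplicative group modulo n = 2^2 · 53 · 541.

φ(2^2) = 2^1·(2−1) = 2·1 = 2.
φ(53) = 53 − 1 = 52.
φ(541) = 541 − 1 = 540.
Multiply: 2 · 52 · 540 = 56160.

56160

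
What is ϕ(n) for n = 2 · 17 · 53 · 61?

49920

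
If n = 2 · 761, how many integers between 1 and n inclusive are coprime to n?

φ(1522) = 1522 · (1 − 1/2) · (1 − 1/761)
       = 1522 · 760/1522 = 760.

760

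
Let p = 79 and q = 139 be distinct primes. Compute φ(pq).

φ(pq) = (p−1)(q−1) = 78 · 138 = 10764.

10764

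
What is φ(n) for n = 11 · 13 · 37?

4320

φ(5291) = 5291 · (1 − 1/11) · (1 − 1/13) · (1 − 1/37)
       = 5291 · 4320/5291 = 4320.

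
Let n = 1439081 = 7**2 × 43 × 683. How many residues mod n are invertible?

1203048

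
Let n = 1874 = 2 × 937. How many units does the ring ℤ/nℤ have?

φ(1874) = 1874 · (1 − 1/2) · (1 − 1/937)
       = 1874 · 936/1874 = 936.

936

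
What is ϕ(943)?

First factor: 943 = 23 · 41.
φ(23) = 23 − 1 = 22.
φ(41) = 41 − 1 = 40.
Multiply: 22 · 40 = 880.

880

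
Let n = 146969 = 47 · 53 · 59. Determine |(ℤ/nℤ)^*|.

138736

φ(47) = 47 − 1 = 46.
φ(53) = 53 − 1 = 52.
φ(59) = 59 − 1 = 58.
Since φ is multiplicative, φ(146969) = 46 · 52 · 58 = 138736.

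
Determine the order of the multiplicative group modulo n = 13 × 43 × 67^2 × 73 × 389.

φ(71258040347) = 71258040347 · (1 − 1/13) · (1 − 1/43) · (1 − 1/67) · (1 − 1/73) · (1 − 1/389)
       = 71258040347 · 929263104/1063552841 = 62260627968.

62260627968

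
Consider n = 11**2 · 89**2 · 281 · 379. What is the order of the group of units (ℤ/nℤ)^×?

φ(102073008059) = 102073008059 · (1 − 1/11) · (1 − 1/89) · (1 − 1/281) · (1 − 1/379)
       = 102073008059 · 93139200/104262521 = 91183276800.

91183276800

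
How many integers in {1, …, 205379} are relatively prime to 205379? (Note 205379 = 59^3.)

φ(59^3) = 59^3 − 59^2 = 205379 − 3481 = 201898.

201898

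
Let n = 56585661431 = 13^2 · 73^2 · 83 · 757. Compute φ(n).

φ(56585661431) = 56585661431 · (1 − 1/13) · (1 − 1/73) · (1 − 1/83) · (1 − 1/757)
       = 56585661431 · 53561088/59626619 = 50829472512.

50829472512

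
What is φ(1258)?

1258 = 2 × 17 × 37.
φ(2) = 2 − 1 = 1.
φ(17) = 17 − 1 = 16.
φ(37) = 37 − 1 = 36.
Multiply: 1 · 16 · 36 = 576.

576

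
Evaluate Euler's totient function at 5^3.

φ(5^3) = 5^2·(5−1) = 25·4 = 100.

100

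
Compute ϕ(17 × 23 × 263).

φ(102833) = 102833 · (1 − 1/17) · (1 − 1/23) · (1 − 1/263)
       = 102833 · 92224/102833 = 92224.

92224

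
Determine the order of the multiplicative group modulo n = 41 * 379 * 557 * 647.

φ(5599929281) = 5599929281 · (1 − 1/41) · (1 − 1/379) · (1 − 1/557) · (1 − 1/647)
       = 5599929281 · 5430741120/5599929281 = 5430741120.

5430741120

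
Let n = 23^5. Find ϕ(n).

6156502

φ(23^5) = 23^5 − 23^4 = 6436343 − 279841 = 6156502.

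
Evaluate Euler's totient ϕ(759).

440

Prime factorization: 759 = 3 * 11 * 23.
φ(759) = 759 · (1 − 1/3) · (1 − 1/11) · (1 − 1/23)
       = 759 · 440/759 = 440.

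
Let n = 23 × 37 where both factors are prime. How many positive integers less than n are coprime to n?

792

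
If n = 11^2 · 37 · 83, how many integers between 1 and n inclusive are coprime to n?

φ(11^2) = 11^2 − 11^1 = 121 − 11 = 110.
φ(37) = 37 − 1 = 36.
φ(83) = 83 − 1 = 82.
Multiply: 110 · 36 · 82 = 324720.

324720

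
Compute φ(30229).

27216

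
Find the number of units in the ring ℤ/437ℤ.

396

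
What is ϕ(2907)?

1728

2907 = 3^2 * 17 * 19.
φ(3^2) = 3^1·(3−1) = 3·2 = 6.
φ(17) = 17 − 1 = 16.
φ(19) = 19 − 1 = 18.
Multiply: 6 · 16 · 18 = 1728.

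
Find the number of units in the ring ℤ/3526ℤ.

First factor: 3526 = 2 × 41 × 43.
φ(2) = 2 − 1 = 1.
φ(41) = 41 − 1 = 40.
φ(43) = 43 − 1 = 42.
Since φ is multiplicative, φ(3526) = 1 · 40 · 42 = 1680.

1680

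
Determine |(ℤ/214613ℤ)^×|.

Factor 214613: 214613 = 7 · 23 · 31 · 43.
φ(214613) = 214613 · (1 − 1/7) · (1 − 1/23) · (1 − 1/31) · (1 − 1/43)
       = 214613 · 166320/214613 = 166320.

166320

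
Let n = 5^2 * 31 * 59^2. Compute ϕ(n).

φ(5^2) = 5^2 − 5^1 = 25 − 5 = 20.
φ(31) = 31 − 1 = 30.
φ(59^2) = 59^2 − 59^1 = 3481 − 59 = 3422.
Multiply: 20 · 30 · 3422 = 2053200.

2053200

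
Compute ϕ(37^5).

67469796

φ(37^5) = 37^4·(37−1) = 1874161·36 = 67469796.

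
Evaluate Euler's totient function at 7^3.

294

φ(343) = 343 · (1 − 1/7)
       = 343 · 6/7 = 294.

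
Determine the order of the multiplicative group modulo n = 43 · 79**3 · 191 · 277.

1072162859040

φ(1121664218039) = 1121664218039 · (1 − 1/43) · (1 − 1/79) · (1 − 1/191) · (1 − 1/277)
       = 1121664218039 · 171793440/179725079 = 1072162859040.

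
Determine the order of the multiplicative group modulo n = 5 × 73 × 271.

φ(5) = 5 − 1 = 4.
φ(73) = 73 − 1 = 72.
φ(271) = 271 − 1 = 270.
φ(98915) = 4 × 72 × 270 = 77760.

77760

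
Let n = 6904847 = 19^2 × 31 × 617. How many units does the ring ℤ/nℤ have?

6320160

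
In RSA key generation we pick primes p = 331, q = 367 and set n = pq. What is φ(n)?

120780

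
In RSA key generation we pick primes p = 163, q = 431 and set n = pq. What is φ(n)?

69660

φ(70253) = 70253 · (1 − 1/163) · (1 − 1/431)
       = 70253 · 69660/70253 = 69660.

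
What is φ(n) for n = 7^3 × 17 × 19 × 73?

φ(8087597) = 8087597 · (1 − 1/7) · (1 − 1/17) · (1 − 1/19) · (1 − 1/73)
       = 8087597 · 124416/165053 = 6096384.

6096384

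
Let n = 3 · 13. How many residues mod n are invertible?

φ(39) = 39 · (1 − 1/3) · (1 − 1/13)
       = 39 · 24/39 = 24.

24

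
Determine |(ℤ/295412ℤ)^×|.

First factor: 295412 = 2^2 · 13^2 · 19 · 23.
φ(2^2) = 2^1·(2−1) = 2·1 = 2.
φ(13^2) = 13^2 − 13^1 = 169 − 13 = 156.
φ(19) = 19 − 1 = 18.
φ(23) = 23 − 1 = 22.
Since φ is multiplicative, φ(295412) = 2 · 156 · 18 · 22 = 123552.

123552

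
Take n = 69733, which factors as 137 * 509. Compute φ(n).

φ(137) = 137 − 1 = 136.
φ(509) = 509 − 1 = 508.
Multiply: 136 · 508 = 69088.

69088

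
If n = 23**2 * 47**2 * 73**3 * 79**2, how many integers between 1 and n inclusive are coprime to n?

2586462088871232

φ(23^2) = 23^2 − 23^1 = 529 − 23 = 506.
φ(47^2) = 47^2 − 47^1 = 2209 − 47 = 2162.
φ(73^3) = 73^3 − 73^2 = 389017 − 5329 = 383688.
φ(79^2) = 79^2 − 79^1 = 6241 − 79 = 6162.
Multiply: 506 · 2162 · 383688 · 6162 = 2586462088871232.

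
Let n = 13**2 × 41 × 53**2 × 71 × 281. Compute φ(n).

φ(388317505511) = 388317505511 · (1 − 1/13) · (1 − 1/41) · (1 − 1/53) · (1 − 1/71) · (1 − 1/281)
       = 388317505511 · 489216000/563595799 = 337069824000.

337069824000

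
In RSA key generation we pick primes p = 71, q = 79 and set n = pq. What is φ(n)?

5460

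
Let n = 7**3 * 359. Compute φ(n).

φ(123137) = 123137 · (1 − 1/7) · (1 − 1/359)
       = 123137 · 2148/2513 = 105252.

105252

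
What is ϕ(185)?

First factor: 185 = 5 · 37.
φ(5) = 5 − 1 = 4.
φ(37) = 37 − 1 = 36.
Since φ is multiplicative, φ(185) = 4 · 36 = 144.

144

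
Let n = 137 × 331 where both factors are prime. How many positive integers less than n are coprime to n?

44880

For distinct primes, φ(pq) = (p−1)(q−1) = 136 × 330 = 44880.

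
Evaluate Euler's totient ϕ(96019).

First factor: 96019 = 7 · 11 · 29 · 43.
φ(7) = 7 − 1 = 6.
φ(11) = 11 − 1 = 10.
φ(29) = 29 − 1 = 28.
φ(43) = 43 − 1 = 42.
φ(96019) = 6 × 10 × 28 × 42 = 70560.

70560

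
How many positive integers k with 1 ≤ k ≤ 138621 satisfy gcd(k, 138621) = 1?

Factor 138621: 138621 = 3 · 7^2 · 23 · 41.
φ(138621) = 138621 · (1 − 1/3) · (1 − 1/7) · (1 − 1/23) · (1 − 1/41)
       = 138621 · 10560/19803 = 73920.

73920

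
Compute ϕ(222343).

Factor 222343: 222343 = 11 × 17 × 29 × 41.
φ(11) = 11 − 1 = 10.
φ(17) = 17 − 1 = 16.
φ(29) = 29 − 1 = 28.
φ(41) = 41 − 1 = 40.
Multiply: 10 · 16 · 28 · 40 = 179200.

179200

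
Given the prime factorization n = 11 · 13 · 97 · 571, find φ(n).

φ(11) = 11 − 1 = 10.
φ(13) = 13 − 1 = 12.
φ(97) = 97 − 1 = 96.
φ(571) = 571 − 1 = 570.
Since φ is multiplicative, φ(7920341) = 10 · 12 · 96 · 570 = 6566400.

6566400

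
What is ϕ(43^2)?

φ(1849) = 1849 · (1 − 1/43)
       = 1849 · 42/43 = 1806.

1806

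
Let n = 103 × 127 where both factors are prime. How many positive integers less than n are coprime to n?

φ(103) = 103 − 1 = 102.
φ(127) = 127 − 1 = 126.
Multiply: 102 · 126 = 12852.

12852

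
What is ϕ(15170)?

5760

First factor: 15170 = 2 × 5 × 37 × 41.
φ(2) = 2 − 1 = 1.
φ(5) = 5 − 1 = 4.
φ(37) = 37 − 1 = 36.
φ(41) = 41 − 1 = 40.
Multiply: 1 · 4 · 36 · 40 = 5760.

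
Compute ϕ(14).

6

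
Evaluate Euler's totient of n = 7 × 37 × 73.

15552

φ(18907) = 18907 · (1 − 1/7) · (1 − 1/37) · (1 − 1/73)
       = 18907 · 15552/18907 = 15552.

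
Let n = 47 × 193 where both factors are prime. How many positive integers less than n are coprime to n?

φ(n) = (p − 1)(q − 1) = (47−1)(193−1) = 46·192 = 8832.

8832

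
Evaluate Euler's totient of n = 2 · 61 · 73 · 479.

φ(4265974) = 4265974 · (1 − 1/2) · (1 − 1/61) · (1 − 1/73) · (1 − 1/479)
       = 4265974 · 2064960/4265974 = 2064960.

2064960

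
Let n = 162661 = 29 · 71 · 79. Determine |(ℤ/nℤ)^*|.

φ(162661) = 162661 · (1 − 1/29) · (1 − 1/71) · (1 − 1/79)
       = 162661 · 152880/162661 = 152880.

152880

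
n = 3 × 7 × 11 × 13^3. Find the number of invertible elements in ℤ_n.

243360

φ(3) = 3 − 1 = 2.
φ(7) = 7 − 1 = 6.
φ(11) = 11 − 1 = 10.
φ(13^3) = 13^2·(13−1) = 169·12 = 2028.
Multiply: 2 · 6 · 10 · 2028 = 243360.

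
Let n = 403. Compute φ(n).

360

Factor 403: 403 = 13 · 31.
φ(13) = 13 − 1 = 12.
φ(31) = 31 − 1 = 30.
Multiply: 12 · 30 = 360.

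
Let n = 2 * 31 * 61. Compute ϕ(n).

φ(3782) = 3782 · (1 − 1/2) · (1 − 1/31) · (1 − 1/61)
       = 3782 · 1800/3782 = 1800.

1800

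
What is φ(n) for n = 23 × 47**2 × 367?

φ(23) = 23 − 1 = 22.
φ(47^2) = 47^2 − 47^1 = 2209 − 47 = 2162.
φ(367) = 367 − 1 = 366.
Since φ is multiplicative, φ(18646169) = 22 · 2162 · 366 = 17408424.

17408424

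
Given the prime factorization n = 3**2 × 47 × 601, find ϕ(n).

165600

φ(3^2) = 3^2 − 3^1 = 9 − 3 = 6.
φ(47) = 47 − 1 = 46.
φ(601) = 601 − 1 = 600.
φ(254223) = 6 × 46 × 600 = 165600.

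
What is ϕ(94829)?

71280

Factor 94829: 94829 = 7 · 19 · 23 · 31.
φ(7) = 7 − 1 = 6.
φ(19) = 19 − 1 = 18.
φ(23) = 23 − 1 = 22.
φ(31) = 31 − 1 = 30.
Multiply: 6 · 18 · 22 · 30 = 71280.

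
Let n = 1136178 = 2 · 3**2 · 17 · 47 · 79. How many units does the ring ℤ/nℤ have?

344448

φ(1136178) = 1136178 · (1 − 1/2) · (1 − 1/3) · (1 − 1/17) · (1 − 1/47) · (1 − 1/79)
       = 1136178 · 114816/378726 = 344448.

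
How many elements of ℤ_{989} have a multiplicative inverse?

Prime factorization: 989 = 23 · 43.
φ(989) = 989 · (1 − 1/23) · (1 − 1/43)
       = 989 · 924/989 = 924.

924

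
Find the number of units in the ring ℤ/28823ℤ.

First factor: 28823 = 19 · 37 · 41.
φ(28823) = 28823 · (1 − 1/19) · (1 − 1/37) · (1 − 1/41)
       = 28823 · 25920/28823 = 25920.

25920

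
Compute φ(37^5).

φ(37^5) = 37^4·(37−1) = 1874161·36 = 67469796.

67469796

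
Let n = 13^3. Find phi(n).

φ(13^3) = 13^3 − 13^2 = 2197 − 169 = 2028.

2028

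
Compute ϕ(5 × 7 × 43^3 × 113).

208744704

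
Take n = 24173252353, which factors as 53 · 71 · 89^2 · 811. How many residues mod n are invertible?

23091868800

φ(24173252353) = 24173252353 · (1 − 1/53) · (1 − 1/71) · (1 − 1/89) · (1 − 1/811)
       = 24173252353 · 259459200/271609577 = 23091868800.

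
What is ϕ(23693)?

21168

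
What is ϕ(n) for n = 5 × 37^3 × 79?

15376608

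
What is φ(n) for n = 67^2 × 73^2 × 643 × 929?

φ(14289663849707) = 14289663849707 · (1 − 1/67) · (1 − 1/73) · (1 − 1/643) · (1 − 1/929)
       = 14289663849707 · 2831127552/2921624177 = 13847044856832.

13847044856832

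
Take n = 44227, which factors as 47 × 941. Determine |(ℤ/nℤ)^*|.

φ(47) = 47 − 1 = 46.
φ(941) = 941 − 1 = 940.
φ(44227) = 46 × 940 = 43240.

43240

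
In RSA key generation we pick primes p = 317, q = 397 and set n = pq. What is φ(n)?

φ(n) = (p − 1)(q − 1) = (317−1)(397−1) = 316·396 = 125136.

125136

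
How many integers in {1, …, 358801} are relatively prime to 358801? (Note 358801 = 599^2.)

φ(599^2) = 599^2 − 599^1 = 358801 − 599 = 358202.

358202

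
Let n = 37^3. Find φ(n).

φ(50653) = 50653 · (1 − 1/37)
       = 50653 · 36/37 = 49284.

49284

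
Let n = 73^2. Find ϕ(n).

5256

φ(73^2) = 73^1·(73−1) = 73·72 = 5256.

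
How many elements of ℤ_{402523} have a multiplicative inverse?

First factor: 402523 = 11 · 23 · 37 · 43.
φ(11) = 11 − 1 = 10.
φ(23) = 23 − 1 = 22.
φ(37) = 37 − 1 = 36.
φ(43) = 43 − 1 = 42.
φ(402523) = 10 × 22 × 36 × 42 = 332640.

332640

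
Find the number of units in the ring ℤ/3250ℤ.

1200

3250 = 2 * 5^3 * 13.
φ(3250) = 3250 · (1 − 1/2) · (1 − 1/5) · (1 − 1/13)
       = 3250 · 48/130 = 1200.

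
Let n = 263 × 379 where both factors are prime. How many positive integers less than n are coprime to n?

99036

φ(n) = (p − 1)(q − 1) = (263−1)(379−1) = 262·378 = 99036.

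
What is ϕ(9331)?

7560

Prime factorization: 9331 = 7 · 31 · 43.
φ(7) = 7 − 1 = 6.
φ(31) = 31 − 1 = 30.
φ(43) = 43 − 1 = 42.
Multiply: 6 · 30 · 42 = 7560.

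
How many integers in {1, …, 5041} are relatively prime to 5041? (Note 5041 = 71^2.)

φ(71^2) = 71^2 − 71^1 = 5041 − 71 = 4970.

4970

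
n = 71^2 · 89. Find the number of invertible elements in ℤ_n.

437360

φ(448649) = 448649 · (1 − 1/71) · (1 − 1/89)
       = 448649 · 6160/6319 = 437360.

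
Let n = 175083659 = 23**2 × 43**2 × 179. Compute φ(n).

162662808

φ(23^2) = 23^2 − 23^1 = 529 − 23 = 506.
φ(43^2) = 43^1·(43−1) = 43·42 = 1806.
φ(179) = 179 − 1 = 178.
Multiply: 506 · 1806 · 178 = 162662808.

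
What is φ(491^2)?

240590

φ(241081) = 241081 · (1 − 1/491)
       = 241081 · 490/491 = 240590.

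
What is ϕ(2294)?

Prime factorization: 2294 = 2 * 31 * 37.
φ(2) = 2 − 1 = 1.
φ(31) = 31 − 1 = 30.
φ(37) = 37 − 1 = 36.
φ(2294) = 1 × 30 × 36 = 1080.

1080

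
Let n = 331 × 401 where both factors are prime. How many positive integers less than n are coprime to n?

132000

For distinct primes, φ(pq) = (p−1)(q−1) = 330 × 400 = 132000.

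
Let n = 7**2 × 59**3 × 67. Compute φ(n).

559661256

φ(674259257) = 674259257 · (1 − 1/7) · (1 − 1/59) · (1 − 1/67)
       = 674259257 · 22968/27671 = 559661256.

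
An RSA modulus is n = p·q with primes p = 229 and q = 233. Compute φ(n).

52896

For distinct primes, φ(pq) = (p−1)(q−1) = 228 × 232 = 52896.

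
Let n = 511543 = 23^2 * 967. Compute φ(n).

488796

φ(23^2) = 23^1·(23−1) = 23·22 = 506.
φ(967) = 967 − 1 = 966.
φ(511543) = 506 × 966 = 488796.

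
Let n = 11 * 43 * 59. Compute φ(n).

φ(11) = 11 − 1 = 10.
φ(43) = 43 − 1 = 42.
φ(59) = 59 − 1 = 58.
φ(27907) = 10 × 42 × 58 = 24360.

24360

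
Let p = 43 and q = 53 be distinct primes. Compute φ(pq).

For distinct primes, φ(pq) = (p−1)(q−1) = 42 × 52 = 2184.

2184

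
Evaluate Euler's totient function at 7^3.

φ(343) = 343 · (1 − 1/7)
       = 343 · 6/7 = 294.

294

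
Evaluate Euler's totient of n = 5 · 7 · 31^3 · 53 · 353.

φ(19507593665) = 19507593665 · (1 − 1/5) · (1 − 1/7) · (1 − 1/31) · (1 − 1/53) · (1 − 1/353)
       = 19507593665 · 13178880/20299265 = 12664903680.

12664903680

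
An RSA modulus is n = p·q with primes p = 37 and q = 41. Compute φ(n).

φ(1517) = 1517 · (1 − 1/37) · (1 − 1/41)
       = 1517 · 1440/1517 = 1440.

1440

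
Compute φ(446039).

Prime factorization: 446039 = 11 · 23 · 41 · 43.
φ(11) = 11 − 1 = 10.
φ(23) = 23 − 1 = 22.
φ(41) = 41 − 1 = 40.
φ(43) = 43 − 1 = 42.
Multiply: 10 · 22 · 40 · 42 = 369600.

369600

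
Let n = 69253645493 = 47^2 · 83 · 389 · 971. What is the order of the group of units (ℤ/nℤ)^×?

φ(47^2) = 47^1·(47−1) = 47·46 = 2162.
φ(83) = 83 − 1 = 82.
φ(389) = 389 − 1 = 388.
φ(971) = 971 − 1 = 970.
Multiply: 2162 · 82 · 388 · 970 = 66722606240.

66722606240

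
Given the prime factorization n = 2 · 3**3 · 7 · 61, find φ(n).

φ(23058) = 23058 · (1 − 1/2) · (1 − 1/3) · (1 − 1/7) · (1 − 1/61)
       = 23058 · 720/2562 = 6480.

6480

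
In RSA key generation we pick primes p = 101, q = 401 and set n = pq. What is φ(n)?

40000

φ(n) = (p − 1)(q − 1) = (101−1)(401−1) = 100·400 = 40000.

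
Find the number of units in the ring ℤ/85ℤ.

85 = 5 · 17.
φ(85) = 85 · (1 − 1/5) · (1 − 1/17)
       = 85 · 64/85 = 64.

64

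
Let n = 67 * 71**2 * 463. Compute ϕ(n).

φ(67) = 67 − 1 = 66.
φ(71^2) = 71^1·(71−1) = 71·70 = 4970.
φ(463) = 463 − 1 = 462.
Since φ is multiplicative, φ(156376861) = 66 · 4970 · 462 = 151545240.

151545240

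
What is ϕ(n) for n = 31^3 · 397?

φ(31^3) = 31^3 − 31^2 = 29791 − 961 = 28830.
φ(397) = 397 − 1 = 396.
Multiply: 28830 · 396 = 11416680.

11416680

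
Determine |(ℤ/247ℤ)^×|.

247 = 13 * 19.
φ(247) = 247 · (1 − 1/13) · (1 − 1/19)
       = 247 · 216/247 = 216.

216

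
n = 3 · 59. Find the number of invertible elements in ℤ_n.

φ(3) = 3 − 1 = 2.
φ(59) = 59 − 1 = 58.
φ(177) = 2 × 58 = 116.

116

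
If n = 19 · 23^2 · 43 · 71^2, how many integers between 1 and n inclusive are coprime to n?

1901203920

φ(19) = 19 − 1 = 18.
φ(23^2) = 23^2 − 23^1 = 529 − 23 = 506.
φ(43) = 43 − 1 = 42.
φ(71^2) = 71^2 − 71^1 = 5041 − 71 = 4970.
Since φ is multiplicative, φ(2178684913) = 18 · 506 · 42 · 4970 = 1901203920.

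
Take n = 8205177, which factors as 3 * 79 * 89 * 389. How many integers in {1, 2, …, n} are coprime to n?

φ(3) = 3 − 1 = 2.
φ(79) = 79 − 1 = 78.
φ(89) = 89 − 1 = 88.
φ(389) = 389 − 1 = 388.
Since φ is multiplicative, φ(8205177) = 2 · 78 · 88 · 388 = 5326464.

5326464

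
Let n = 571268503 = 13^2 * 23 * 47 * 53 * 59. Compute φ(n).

φ(571268503) = 571268503 · (1 − 1/13) · (1 − 1/23) · (1 − 1/47) · (1 − 1/53) · (1 − 1/59)
       = 571268503 · 36626304/43943731 = 476141952.

476141952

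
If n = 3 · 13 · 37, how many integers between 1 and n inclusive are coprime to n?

864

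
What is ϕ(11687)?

10080

First factor: 11687 = 13 · 29 · 31.
φ(11687) = 11687 · (1 − 1/13) · (1 − 1/29) · (1 − 1/31)
       = 11687 · 10080/11687 = 10080.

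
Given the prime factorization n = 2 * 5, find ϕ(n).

4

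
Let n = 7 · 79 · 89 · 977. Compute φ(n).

φ(7) = 7 − 1 = 6.
φ(79) = 79 − 1 = 78.
φ(89) = 89 − 1 = 88.
φ(977) = 977 − 1 = 976.
φ(48085009) = 6 × 78 × 88 × 976 = 40195584.

40195584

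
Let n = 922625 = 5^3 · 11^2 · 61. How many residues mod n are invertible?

φ(5^3) = 5^2·(5−1) = 25·4 = 100.
φ(11^2) = 11^2 − 11^1 = 121 − 11 = 110.
φ(61) = 61 − 1 = 60.
φ(922625) = 100 × 110 × 60 = 660000.

660000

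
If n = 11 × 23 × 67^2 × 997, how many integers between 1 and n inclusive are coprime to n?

968948640

φ(11) = 11 − 1 = 10.
φ(23) = 23 − 1 = 22.
φ(67^2) = 67^2 − 67^1 = 4489 − 67 = 4422.
φ(997) = 997 − 1 = 996.
Since φ is multiplicative, φ(1132309849) = 10 · 22 · 4422 · 996 = 968948640.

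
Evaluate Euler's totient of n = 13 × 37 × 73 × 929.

28864512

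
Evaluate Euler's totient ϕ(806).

360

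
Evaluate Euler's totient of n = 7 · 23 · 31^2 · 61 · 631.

φ(7) = 7 − 1 = 6.
φ(23) = 23 − 1 = 22.
φ(31^2) = 31^2 − 31^1 = 961 − 31 = 930.
φ(61) = 61 − 1 = 60.
φ(631) = 631 − 1 = 630.
Since φ is multiplicative, φ(5955366011) = 6 · 22 · 930 · 60 · 630 = 4640328000.

4640328000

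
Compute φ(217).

180

First factor: 217 = 7 · 31.
φ(217) = 217 · (1 − 1/7) · (1 − 1/31)
       = 217 · 180/217 = 180.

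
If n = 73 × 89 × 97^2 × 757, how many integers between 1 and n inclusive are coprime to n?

φ(73) = 73 − 1 = 72.
φ(89) = 89 − 1 = 88.
φ(97^2) = 97^2 − 97^1 = 9409 − 97 = 9312.
φ(757) = 757 − 1 = 756.
Since φ is multiplicative, φ(46275616661) = 72 · 88 · 9312 · 756 = 44604628992.

44604628992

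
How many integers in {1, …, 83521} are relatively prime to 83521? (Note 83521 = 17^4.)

78608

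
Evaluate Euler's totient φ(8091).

Prime factorization: 8091 = 3^2 · 29 · 31.
φ(8091) = 8091 · (1 − 1/3) · (1 − 1/29) · (1 − 1/31)
       = 8091 · 1680/2697 = 5040.

5040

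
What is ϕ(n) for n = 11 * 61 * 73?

φ(11) = 11 − 1 = 10.
φ(61) = 61 − 1 = 60.
φ(73) = 73 − 1 = 72.
Since φ is multiplicative, φ(48983) = 10 · 60 · 72 = 43200.

43200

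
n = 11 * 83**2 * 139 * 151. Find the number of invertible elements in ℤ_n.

φ(11) = 11 − 1 = 10.
φ(83^2) = 83^1·(83−1) = 83·82 = 6806.
φ(139) = 139 − 1 = 138.
φ(151) = 151 − 1 = 150.
Since φ is multiplicative, φ(1590525431) = 10 · 6806 · 138 · 150 = 1408842000.

1408842000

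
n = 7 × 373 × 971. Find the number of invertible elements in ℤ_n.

2165040

φ(7) = 7 − 1 = 6.
φ(373) = 373 − 1 = 372.
φ(971) = 971 − 1 = 970.
Multiply: 6 · 372 · 970 = 2165040.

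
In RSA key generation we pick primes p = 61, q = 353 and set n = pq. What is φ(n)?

φ(61) = 61 − 1 = 60.
φ(353) = 353 − 1 = 352.
Since φ is multiplicative, φ(21533) = 60 · 352 = 21120.

21120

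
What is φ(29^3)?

φ(24389) = 24389 · (1 − 1/29)
       = 24389 · 28/29 = 23548.

23548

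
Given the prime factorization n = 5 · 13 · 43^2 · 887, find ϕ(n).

76805568

φ(106604095) = 106604095 · (1 − 1/5) · (1 − 1/13) · (1 − 1/43) · (1 − 1/887)
       = 106604095 · 1786176/2479165 = 76805568.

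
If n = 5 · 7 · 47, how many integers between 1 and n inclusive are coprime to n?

1104

φ(5) = 5 − 1 = 4.
φ(7) = 7 − 1 = 6.
φ(47) = 47 − 1 = 46.
φ(1645) = 4 × 6 × 46 = 1104.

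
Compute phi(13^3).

2028

φ(13^3) = 13^2·(13−1) = 169·12 = 2028.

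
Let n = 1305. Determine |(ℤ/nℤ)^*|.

672

Prime factorization: 1305 = 3^2 · 5 · 29.
φ(1305) = 1305 · (1 − 1/3) · (1 − 1/5) · (1 − 1/29)
       = 1305 · 224/435 = 672.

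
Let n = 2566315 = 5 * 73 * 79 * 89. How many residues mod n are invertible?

φ(5) = 5 − 1 = 4.
φ(73) = 73 − 1 = 72.
φ(79) = 79 − 1 = 78.
φ(89) = 89 − 1 = 88.
φ(2566315) = 4 × 72 × 78 × 88 = 1976832.

1976832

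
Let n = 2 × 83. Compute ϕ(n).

φ(2) = 2 − 1 = 1.
φ(83) = 83 − 1 = 82.
Since φ is multiplicative, φ(166) = 1 · 82 = 82.

82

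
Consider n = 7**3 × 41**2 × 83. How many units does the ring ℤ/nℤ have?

39537120

φ(7^3) = 7^2·(7−1) = 49·6 = 294.
φ(41^2) = 41^2 − 41^1 = 1681 − 41 = 1640.
φ(83) = 83 − 1 = 82.
Since φ is multiplicative, φ(47856389) = 294 · 1640 · 82 = 39537120.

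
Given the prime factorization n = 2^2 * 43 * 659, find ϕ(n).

55272

φ(113348) = 113348 · (1 − 1/2) · (1 − 1/43) · (1 − 1/659)
       = 113348 · 27636/56674 = 55272.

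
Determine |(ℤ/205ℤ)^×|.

Prime factorization: 205 = 5 · 41.
φ(205) = 205 · (1 − 1/5) · (1 − 1/41)
       = 205 · 160/205 = 160.

160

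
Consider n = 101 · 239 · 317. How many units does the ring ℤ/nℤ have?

7520800

φ(7652063) = 7652063 · (1 − 1/101) · (1 − 1/239) · (1 − 1/317)
       = 7652063 · 7520800/7652063 = 7520800.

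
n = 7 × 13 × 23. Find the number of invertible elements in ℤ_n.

1584

φ(7) = 7 − 1 = 6.
φ(13) = 13 − 1 = 12.
φ(23) = 23 − 1 = 22.
φ(2093) = 6 × 12 × 22 = 1584.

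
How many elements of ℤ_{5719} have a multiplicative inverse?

5719 = 7 × 19 × 43.
φ(5719) = 5719 · (1 − 1/7) · (1 − 1/19) · (1 − 1/43)
       = 5719 · 4536/5719 = 4536.

4536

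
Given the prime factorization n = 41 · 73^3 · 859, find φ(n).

13168172160

φ(13700789723) = 13700789723 · (1 − 1/41) · (1 − 1/73) · (1 − 1/859)
       = 13700789723 · 2471040/2570987 = 13168172160.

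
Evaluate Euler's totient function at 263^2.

68906

φ(69169) = 69169 · (1 − 1/263)
       = 69169 · 262/263 = 68906.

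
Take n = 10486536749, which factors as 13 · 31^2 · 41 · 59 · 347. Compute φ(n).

8958355200

φ(13) = 13 − 1 = 12.
φ(31^2) = 31^2 − 31^1 = 961 − 31 = 930.
φ(41) = 41 − 1 = 40.
φ(59) = 59 − 1 = 58.
φ(347) = 347 − 1 = 346.
Since φ is multiplicative, φ(10486536749) = 12 · 930 · 40 · 58 · 346 = 8958355200.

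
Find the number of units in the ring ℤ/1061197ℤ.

Factor 1061197: 1061197 = 23 * 29 * 37 * 43.
φ(23) = 23 − 1 = 22.
φ(29) = 29 − 1 = 28.
φ(37) = 37 − 1 = 36.
φ(43) = 43 − 1 = 42.
Since φ is multiplicative, φ(1061197) = 22 · 28 · 36 · 42 = 931392.

931392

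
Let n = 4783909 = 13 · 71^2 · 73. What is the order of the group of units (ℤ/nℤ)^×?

φ(13) = 13 − 1 = 12.
φ(71^2) = 71^2 − 71^1 = 5041 − 71 = 4970.
φ(73) = 73 − 1 = 72.
Since φ is multiplicative, φ(4783909) = 12 · 4970 · 72 = 4294080.

4294080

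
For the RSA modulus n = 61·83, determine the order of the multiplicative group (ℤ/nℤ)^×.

4920

φ(5063) = 5063 · (1 − 1/61) · (1 − 1/83)
       = 5063 · 4920/5063 = 4920.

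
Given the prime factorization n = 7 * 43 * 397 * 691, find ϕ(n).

68856480

φ(7) = 7 − 1 = 6.
φ(43) = 43 − 1 = 42.
φ(397) = 397 − 1 = 396.
φ(691) = 691 − 1 = 690.
φ(82572427) = 6 × 42 × 396 × 690 = 68856480.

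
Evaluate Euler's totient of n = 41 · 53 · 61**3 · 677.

φ(333916515701) = 333916515701 · (1 − 1/41) · (1 − 1/53) · (1 − 1/61) · (1 − 1/677)
       = 333916515701 · 84364800/89738381 = 313921420800.

313921420800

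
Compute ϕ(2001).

1232

Prime factorization: 2001 = 3 · 23 · 29.
φ(3) = 3 − 1 = 2.
φ(23) = 23 − 1 = 22.
φ(29) = 29 − 1 = 28.
φ(2001) = 2 × 22 × 28 = 1232.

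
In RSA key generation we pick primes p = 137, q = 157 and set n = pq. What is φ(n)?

21216

φ(pq) = (p−1)(q−1) = 136 · 156 = 21216.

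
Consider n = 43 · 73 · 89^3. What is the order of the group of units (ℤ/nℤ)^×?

2107873152

φ(2212897691) = 2212897691 · (1 − 1/43) · (1 − 1/73) · (1 − 1/89)
       = 2212897691 · 266112/279371 = 2107873152.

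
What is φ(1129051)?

Prime factorization: 1129051 = 7 × 11^2 × 31 × 43.
φ(1129051) = 1129051 · (1 − 1/7) · (1 − 1/11) · (1 − 1/31) · (1 − 1/43)
       = 1129051 · 75600/102641 = 831600.

831600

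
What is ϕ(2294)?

1080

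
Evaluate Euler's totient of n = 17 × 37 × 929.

φ(584341) = 584341 · (1 − 1/17) · (1 − 1/37) · (1 − 1/929)
       = 584341 · 534528/584341 = 534528.

534528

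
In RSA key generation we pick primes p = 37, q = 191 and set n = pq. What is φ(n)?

φ(7067) = 7067 · (1 − 1/37) · (1 − 1/191)
       = 7067 · 6840/7067 = 6840.

6840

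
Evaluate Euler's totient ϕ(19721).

19721 = 13 · 37 · 41.
φ(19721) = 19721 · (1 − 1/13) · (1 − 1/37) · (1 − 1/41)
       = 19721 · 17280/19721 = 17280.

17280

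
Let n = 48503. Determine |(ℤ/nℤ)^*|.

37440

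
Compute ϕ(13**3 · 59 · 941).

110566560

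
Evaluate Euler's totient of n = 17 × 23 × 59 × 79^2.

φ(17) = 17 − 1 = 16.
φ(23) = 23 − 1 = 22.
φ(59) = 59 − 1 = 58.
φ(79^2) = 79^2 − 79^1 = 6241 − 79 = 6162.
φ(143973629) = 16 × 22 × 58 × 6162 = 125803392.

125803392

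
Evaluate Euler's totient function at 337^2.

φ(113569) = 113569 · (1 − 1/337)
       = 113569 · 336/337 = 113232.

113232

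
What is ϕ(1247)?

1176

Factor 1247: 1247 = 29 × 43.
φ(29) = 29 − 1 = 28.
φ(43) = 43 − 1 = 42.
Since φ is multiplicative, φ(1247) = 28 · 42 = 1176.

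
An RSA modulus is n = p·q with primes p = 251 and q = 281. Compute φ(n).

70000

φ(pq) = (p−1)(q−1) = 250 · 280 = 70000.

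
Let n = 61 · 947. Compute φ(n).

φ(61) = 61 − 1 = 60.
φ(947) = 947 − 1 = 946.
φ(57767) = 60 × 946 = 56760.

56760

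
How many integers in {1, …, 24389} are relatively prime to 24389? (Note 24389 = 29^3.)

φ(24389) = 24389 · (1 − 1/29)
       = 24389 · 28/29 = 23548.

23548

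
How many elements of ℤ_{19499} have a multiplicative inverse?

17280

19499 = 17 · 31 · 37.
φ(17) = 17 − 1 = 16.
φ(31) = 31 − 1 = 30.
φ(37) = 37 − 1 = 36.
Since φ is multiplicative, φ(19499) = 16 · 30 · 36 = 17280.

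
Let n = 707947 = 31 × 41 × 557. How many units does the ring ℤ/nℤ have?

667200

φ(31) = 31 − 1 = 30.
φ(41) = 41 − 1 = 40.
φ(557) = 557 − 1 = 556.
φ(707947) = 30 × 40 × 556 = 667200.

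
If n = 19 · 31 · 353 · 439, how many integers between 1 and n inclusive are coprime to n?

φ(19) = 19 − 1 = 18.
φ(31) = 31 − 1 = 30.
φ(353) = 353 − 1 = 352.
φ(439) = 439 − 1 = 438.
Since φ is multiplicative, φ(91275563) = 18 · 30 · 352 · 438 = 83255040.

83255040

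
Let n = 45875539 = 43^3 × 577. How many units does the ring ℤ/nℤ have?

44731008

φ(45875539) = 45875539 · (1 − 1/43) · (1 − 1/577)
       = 45875539 · 24192/24811 = 44731008.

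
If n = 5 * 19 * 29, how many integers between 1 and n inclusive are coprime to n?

2016

φ(2755) = 2755 · (1 − 1/5) · (1 − 1/19) · (1 − 1/29)
       = 2755 · 2016/2755 = 2016.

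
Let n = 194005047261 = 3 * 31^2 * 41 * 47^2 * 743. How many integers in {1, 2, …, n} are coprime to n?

119352777600

φ(3) = 3 − 1 = 2.
φ(31^2) = 31^2 − 31^1 = 961 − 31 = 930.
φ(41) = 41 − 1 = 40.
φ(47^2) = 47^1·(47−1) = 47·46 = 2162.
φ(743) = 743 − 1 = 742.
Since φ is multiplicative, φ(194005047261) = 2 · 930 · 40 · 2162 · 742 = 119352777600.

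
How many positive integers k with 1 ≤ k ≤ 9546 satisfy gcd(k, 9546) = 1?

Factor 9546: 9546 = 2 × 3 × 37 × 43.
φ(9546) = 9546 · (1 − 1/2) · (1 − 1/3) · (1 − 1/37) · (1 − 1/43)
       = 9546 · 3024/9546 = 3024.

3024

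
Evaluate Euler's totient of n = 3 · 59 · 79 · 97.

868608

φ(3) = 3 − 1 = 2.
φ(59) = 59 − 1 = 58.
φ(79) = 79 − 1 = 78.
φ(97) = 97 − 1 = 96.
Since φ is multiplicative, φ(1356351) = 2 · 58 · 78 · 96 = 868608.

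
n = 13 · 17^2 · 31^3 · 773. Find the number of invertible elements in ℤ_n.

φ(86517860351) = 86517860351 · (1 − 1/13) · (1 − 1/17) · (1 − 1/31) · (1 − 1/773)
       = 86517860351 · 4446720/5295823 = 72646064640.

72646064640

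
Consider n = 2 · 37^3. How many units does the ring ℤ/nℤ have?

φ(2) = 2 − 1 = 1.
φ(37^3) = 37^3 − 37^2 = 50653 − 1369 = 49284.
Since φ is multiplicative, φ(101306) = 1 · 49284 = 49284.

49284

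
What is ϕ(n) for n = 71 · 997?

69720

φ(70787) = 70787 · (1 − 1/71) · (1 − 1/997)
       = 70787 · 69720/70787 = 69720.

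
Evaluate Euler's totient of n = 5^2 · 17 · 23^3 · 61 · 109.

24132556800

φ(34381812775) = 34381812775 · (1 − 1/5) · (1 − 1/17) · (1 − 1/23) · (1 − 1/61) · (1 − 1/109)
       = 34381812775 · 9123840/12998795 = 24132556800.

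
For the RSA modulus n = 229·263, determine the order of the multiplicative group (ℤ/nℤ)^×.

φ(n) = (p − 1)(q − 1) = (229−1)(263−1) = 228·262 = 59736.

59736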